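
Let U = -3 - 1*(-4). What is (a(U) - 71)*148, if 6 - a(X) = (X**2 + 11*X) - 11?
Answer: -9768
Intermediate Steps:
U = 1 (U = -3 + 4 = 1)
a(X) = 17 - X**2 - 11*X (a(X) = 6 - ((X**2 + 11*X) - 11) = 6 - (-11 + X**2 + 11*X) = 6 + (11 - X**2 - 11*X) = 17 - X**2 - 11*X)
(a(U) - 71)*148 = ((17 - 1*1**2 - 11*1) - 71)*148 = ((17 - 1*1 - 11) - 71)*148 = ((17 - 1 - 11) - 71)*148 = (5 - 71)*148 = -66*148 = -9768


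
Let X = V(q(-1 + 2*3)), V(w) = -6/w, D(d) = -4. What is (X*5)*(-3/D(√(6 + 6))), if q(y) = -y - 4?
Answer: 5/2 ≈ 2.5000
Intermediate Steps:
q(y) = -4 - y
X = ⅔ (X = -6/(-4 - (-1 + 2*3)) = -6/(-4 - (-1 + 6)) = -6/(-4 - 1*5) = -6/(-4 - 5) = -6/(-9) = -6*(-⅑) = ⅔ ≈ 0.66667)
(X*5)*(-3/D(√(6 + 6))) = ((⅔)*5)*(-3/(-4)) = 10*(-3*(-¼))/3 = (10/3)*(¾) = 5/2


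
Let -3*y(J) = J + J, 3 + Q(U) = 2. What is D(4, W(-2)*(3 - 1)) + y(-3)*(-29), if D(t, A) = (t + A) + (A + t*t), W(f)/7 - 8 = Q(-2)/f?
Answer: 200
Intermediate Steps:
Q(U) = -1 (Q(U) = -3 + 2 = -1)
y(J) = -2*J/3 (y(J) = -(J + J)/3 = -2*J/3)
W(f) = 56 - 7/f (W(f) = 56 + 7*(-1/f) = 56 - 7/f)
D(t, A) = t + t² + 2*A (D(t, A) = (A + t) + (A + t²) = t + t² + 2*A)
D(4, W(-2)*(3 - 1)) + y(-3)*(-29) = (4 + 4² + 2*((56 - 7/(-2))*(3 - 1))) - ⅔*(-3)*(-29) = (4 + 16 + 2*((56 - 7*(-½))*2)) + 2*(-29) = (4 + 16 + 2*((56 + 7/2)*2)) - 58 = (4 + 16 + 2*((119/2)*2)) - 58 = (4 + 16 + 2*119) - 58 = (4 + 16 + 238) - 58 = 258 - 58 = 200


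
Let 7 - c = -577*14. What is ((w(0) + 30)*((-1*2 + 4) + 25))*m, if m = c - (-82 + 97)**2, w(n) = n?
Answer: 6366600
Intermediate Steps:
c = 8085 (c = 7 - (-577)*14 = 7 - 1*(-8078) = 7 + 8078 = 8085)
m = 7860 (m = 8085 - (-82 + 97)**2 = 8085 - 1*15**2 = 8085 - 1*225 = 8085 - 225 = 7860)
((w(0) + 30)*((-1*2 + 4) + 25))*m = ((0 + 30)*((-1*2 + 4) + 25))*7860 = (30*((-2 + 4) + 25))*7860 = (30*(2 + 25))*7860 = (30*27)*7860 = 810*7860 = 6366600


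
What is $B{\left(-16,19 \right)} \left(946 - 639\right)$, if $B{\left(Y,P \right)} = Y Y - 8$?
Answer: $76136$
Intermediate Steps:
$B{\left(Y,P \right)} = -8 + Y^{2}$ ($B{\left(Y,P \right)} = Y^{2} - 8 = -8 + Y^{2}$)
$B{\left(-16,19 \right)} \left(946 - 639\right) = \left(-8 + \left(-16\right)^{2}\right) \left(946 - 639\right) = \left(-8 + 256\right) 307 = 248 \cdot 307 = 76136$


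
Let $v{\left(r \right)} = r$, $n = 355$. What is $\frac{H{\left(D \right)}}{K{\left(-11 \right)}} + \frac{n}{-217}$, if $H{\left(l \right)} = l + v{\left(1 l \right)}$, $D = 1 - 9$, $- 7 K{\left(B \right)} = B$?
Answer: $- \frac{28209}{2387} \approx -11.818$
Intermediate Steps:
$K{\left(B \right)} = - \frac{B}{7}$
$D = -8$
$H{\left(l \right)} = 2 l$ ($H{\left(l \right)} = l + 1 l = l + l = 2 l$)
$\frac{H{\left(D \right)}}{K{\left(-11 \right)}} + \frac{n}{-217} = \frac{2 \left(-8\right)}{\left(- \frac{1}{7}\right) \left(-11\right)} + \frac{355}{-217} = - \frac{16}{\frac{11}{7}} + 355 \left(- \frac{1}{217}\right) = \left(-16\right) \frac{7}{11} - \frac{355}{217} = - \frac{112}{11} - \frac{355}{217} = - \frac{28209}{2387}$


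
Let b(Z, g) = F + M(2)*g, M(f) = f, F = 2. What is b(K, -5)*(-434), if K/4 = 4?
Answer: 3472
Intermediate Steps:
K = 16 (K = 4*4 = 16)
b(Z, g) = 2 + 2*g
b(K, -5)*(-434) = (2 + 2*(-5))*(-434) = (2 - 10)*(-434) = -8*(-434) = 3472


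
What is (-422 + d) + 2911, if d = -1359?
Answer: 1130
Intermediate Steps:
(-422 + d) + 2911 = (-422 - 1359) + 2911 = -1781 + 2911 = 1130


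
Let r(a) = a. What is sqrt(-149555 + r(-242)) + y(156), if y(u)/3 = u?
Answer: 468 + I*sqrt(149797) ≈ 468.0 + 387.04*I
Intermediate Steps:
y(u) = 3*u
sqrt(-149555 + r(-242)) + y(156) = sqrt(-149555 - 242) + 3*156 = sqrt(-149797) + 468 = I*sqrt(149797) + 468 = 468 + I*sqrt(149797)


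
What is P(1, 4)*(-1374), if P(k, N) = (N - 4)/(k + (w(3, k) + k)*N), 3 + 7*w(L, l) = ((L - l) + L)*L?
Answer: 0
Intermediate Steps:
w(L, l) = -3/7 + L*(-l + 2*L)/7 (w(L, l) = -3/7 + (((L - l) + L)*L)/7 = -3/7 + ((-l + 2*L)*L)/7 = -3/7 + (L*(-l + 2*L))/7 = -3/7 + L*(-l + 2*L)/7)
P(k, N) = (-4 + N)/(k + N*(15/7 + 4*k/7)) (P(k, N) = (N - 4)/(k + ((-3/7 + (2/7)*3² - ⅐*3*k) + k)*N) = (-4 + N)/(k + ((-3/7 + (2/7)*9 - 3*k/7) + k)*N) = (-4 + N)/(k + ((-3/7 + 18/7 - 3*k/7) + k)*N) = (-4 + N)/(k + ((15/7 - 3*k/7) + k)*N) = (-4 + N)/(k + (15/7 + 4*k/7)*N) = (-4 + N)/(k + N*(15/7 + 4*k/7)))
P(1, 4)*(-1374) = (7*(-4 + 4)/(7*1 + 15*4 + 4*4*1))*(-1374) = (7*0/(7 + 60 + 16))*(-1374) = (7*0/83)*(-1374) = (7*(1/83)*0)*(-1374) = 0*(-1374) = 0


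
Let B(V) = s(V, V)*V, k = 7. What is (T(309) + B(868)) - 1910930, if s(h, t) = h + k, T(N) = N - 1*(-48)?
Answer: -1151073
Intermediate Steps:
T(N) = 48 + N (T(N) = N + 48 = 48 + N)
s(h, t) = 7 + h (s(h, t) = h + 7 = 7 + h)
B(V) = V*(7 + V) (B(V) = (7 + V)*V = V*(7 + V))
(T(309) + B(868)) - 1910930 = ((48 + 309) + 868*(7 + 868)) - 1910930 = (357 + 868*875) - 1910930 = (357 + 759500) - 1910930 = 759857 - 1910930 = -1151073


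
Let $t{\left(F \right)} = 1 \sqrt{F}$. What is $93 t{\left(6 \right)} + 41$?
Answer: $41 + 93 \sqrt{6} \approx 268.8$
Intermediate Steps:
$t{\left(F \right)} = \sqrt{F}$
$93 t{\left(6 \right)} + 41 = 93 \sqrt{6} + 41 = 41 + 93 \sqrt{6}$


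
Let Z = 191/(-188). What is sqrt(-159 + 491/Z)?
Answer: I*sqrt(23431307)/191 ≈ 25.343*I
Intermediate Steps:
Z = -191/188 (Z = 191*(-1/188) = -191/188 ≈ -1.0160)
sqrt(-159 + 491/Z) = sqrt(-159 + 491/(-191/188)) = sqrt(-159 + 491*(-188/191)) = sqrt(-159 - 92308/191) = sqrt(-122677/191) = I*sqrt(23431307)/191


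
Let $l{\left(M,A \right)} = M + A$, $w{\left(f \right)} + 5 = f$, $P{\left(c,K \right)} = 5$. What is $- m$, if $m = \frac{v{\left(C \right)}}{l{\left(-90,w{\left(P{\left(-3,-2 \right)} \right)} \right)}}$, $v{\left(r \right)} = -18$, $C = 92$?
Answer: $- \frac{1}{5} \approx -0.2$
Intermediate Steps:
$w{\left(f \right)} = -5 + f$
$l{\left(M,A \right)} = A + M$
$m = \frac{1}{5}$ ($m = - \frac{18}{\left(-5 + 5\right) - 90} = - \frac{18}{0 - 90} = - \frac{18}{-90} = \left(-18\right) \left(- \frac{1}{90}\right) = \frac{1}{5} \approx 0.2$)
$- m = \left(-1\right) \frac{1}{5} = - \frac{1}{5}$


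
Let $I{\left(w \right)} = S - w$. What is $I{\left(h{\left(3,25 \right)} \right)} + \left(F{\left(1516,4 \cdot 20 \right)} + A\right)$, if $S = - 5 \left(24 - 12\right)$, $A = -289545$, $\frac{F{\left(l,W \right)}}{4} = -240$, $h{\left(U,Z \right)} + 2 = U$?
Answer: $-290566$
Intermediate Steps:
$h{\left(U,Z \right)} = -2 + U$
$F{\left(l,W \right)} = -960$ ($F{\left(l,W \right)} = 4 \left(-240\right) = -960$)
$S = -60$ ($S = \left(-5\right) 12 = -60$)
$I{\left(w \right)} = -60 - w$
$I{\left(h{\left(3,25 \right)} \right)} + \left(F{\left(1516,4 \cdot 20 \right)} + A\right) = \left(-60 - \left(-2 + 3\right)\right) - 290505 = \left(-60 - 1\right) - 290505 = -61 - 290505 = -290566$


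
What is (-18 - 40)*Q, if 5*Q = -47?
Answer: 2726/5 ≈ 545.20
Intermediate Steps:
Q = -47/5 (Q = (⅕)*(-47) = -47/5 ≈ -9.4000)
(-18 - 40)*Q = (-18 - 40)*(-47/5) = -58*(-47/5) = 2726/5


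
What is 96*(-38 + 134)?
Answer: 9216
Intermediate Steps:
96*(-38 + 134) = 96*96 = 9216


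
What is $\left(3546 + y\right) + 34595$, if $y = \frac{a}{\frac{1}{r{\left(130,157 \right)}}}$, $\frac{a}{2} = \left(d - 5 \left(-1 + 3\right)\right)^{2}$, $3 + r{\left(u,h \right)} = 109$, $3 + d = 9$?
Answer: $41533$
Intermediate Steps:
$d = 6$ ($d = -3 + 9 = 6$)
$r{\left(u,h \right)} = 106$ ($r{\left(u,h \right)} = -3 + 109 = 106$)
$a = 32$ ($a = 2 \left(6 - 5 \left(-1 + 3\right)\right)^{2} = 2 \left(6 - 10\right)^{2} = 2 \left(-4\right)^{2} = 2 \cdot 16 = 32$)
$y = 3392$ ($y = \frac{32}{\frac{1}{106}} = 32 \frac{1}{\frac{1}{106}} = 32 \cdot 106 = 3392$)
$\left(3546 + y\right) + 34595 = \left(3546 + 3392\right) + 34595 = 6938 + 34595 = 41533$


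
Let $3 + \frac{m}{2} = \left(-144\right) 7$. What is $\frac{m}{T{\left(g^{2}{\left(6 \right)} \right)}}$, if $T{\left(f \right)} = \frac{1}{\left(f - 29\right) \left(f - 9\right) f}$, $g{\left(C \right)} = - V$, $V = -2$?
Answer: $-1011000$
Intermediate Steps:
$g{\left(C \right)} = 2$ ($g{\left(C \right)} = \left(-1\right) \left(-2\right) = 2$)
$T{\left(f \right)} = \frac{1}{f \left(-29 + f\right) \left(-9 + f\right)}$ ($T{\left(f \right)} = \frac{1}{\left(-29 + f\right) \left(-9 + f\right) f} = \frac{\frac{1}{-29 + f} \frac{1}{-9 + f}}{f} = \frac{1}{f \left(-29 + f\right) \left(-9 + f\right)}$)
$m = -2022$ ($m = -6 + 2 \left(\left(-144\right) 7\right) = -6 + 2 \left(-1008\right) = -6 - 2016 = -2022$)
$\frac{m}{T{\left(g^{2}{\left(6 \right)} \right)}} = - \frac{2022}{\frac{1}{2^{2}} \frac{1}{261 + \left(2^{2}\right)^{2} - 38 \cdot 2^{2}}} = - \frac{2022}{\frac{1}{4} \frac{1}{261 + 4^{2} - 152}} = - \frac{2022}{\frac{1}{4} \frac{1}{261 + 16 - 152}} = - \frac{2022}{\frac{1}{4} \cdot \frac{1}{125}} = - 2022 \frac{1}{\frac{1}{500}} = \left(-2022\right) 500 = -1011000$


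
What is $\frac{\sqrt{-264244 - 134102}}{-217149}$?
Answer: $- \frac{i \sqrt{398346}}{217149} \approx - 0.0029065 i$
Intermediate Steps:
$\frac{\sqrt{-264244 - 134102}}{-217149} = \sqrt{-398346} \left(- \frac{1}{217149}\right) = i \sqrt{398346} \left(- \frac{1}{217149}\right) = - \frac{i \sqrt{398346}}{217149}$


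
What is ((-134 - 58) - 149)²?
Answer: 116281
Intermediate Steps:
((-134 - 58) - 149)² = (-192 - 149)² = (-341)² = 116281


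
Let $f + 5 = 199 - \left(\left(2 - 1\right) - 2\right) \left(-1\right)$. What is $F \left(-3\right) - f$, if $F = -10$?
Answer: $-163$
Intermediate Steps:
$f = 193$ ($f = -5 + \left(199 - \left(\left(2 - 1\right) - 2\right) \left(-1\right)\right) = -5 + \left(199 - \left(1 - 2\right) \left(-1\right)\right) = -5 + \left(199 - \left(-1\right) \left(-1\right)\right) = -5 + \left(199 - 1\right) = -5 + 198 = 193$)
$F \left(-3\right) - f = \left(-10\right) \left(-3\right) - 193 = 30 - 193 = -163$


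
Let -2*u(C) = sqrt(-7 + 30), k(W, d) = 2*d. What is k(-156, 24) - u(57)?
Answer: 48 + sqrt(23)/2 ≈ 50.398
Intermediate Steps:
u(C) = -sqrt(23)/2 (u(C) = -sqrt(-7 + 30)/2 = -sqrt(23)/2)
k(-156, 24) - u(57) = 2*24 - (-1)*sqrt(23)/2 = 48 + sqrt(23)/2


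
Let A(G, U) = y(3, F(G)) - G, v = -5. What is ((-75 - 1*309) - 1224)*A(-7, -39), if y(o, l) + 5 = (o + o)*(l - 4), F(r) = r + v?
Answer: 151152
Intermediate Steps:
F(r) = -5 + r (F(r) = r - 5 = -5 + r)
y(o, l) = -5 + 2*o*(-4 + l) (y(o, l) = -5 + (o + o)*(l - 4) = -5 + (2*o)*(-4 + l) = -5 + 2*o*(-4 + l))
A(G, U) = -59 + 5*G (A(G, U) = (-5 - 8*3 + 2*(-5 + G)*3) - G = (-5 - 24 + (-30 + 6*G)) - G = (-59 + 6*G) - G = -59 + 5*G)
((-75 - 1*309) - 1224)*A(-7, -39) = ((-75 - 1*309) - 1224)*(-59 + 5*(-7)) = ((-75 - 309) - 1224)*(-59 - 35) = (-384 - 1224)*(-94) = -1608*(-94) = 151152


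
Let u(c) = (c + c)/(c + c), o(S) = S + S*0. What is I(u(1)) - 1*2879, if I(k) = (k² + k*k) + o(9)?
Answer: -2868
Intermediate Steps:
o(S) = S (o(S) = S + 0 = S)
u(c) = 1 (u(c) = (2*c)/((2*c)) = (2*c)*(1/(2*c)) = 1)
I(k) = 9 + 2*k² (I(k) = (k² + k*k) + 9 = (k² + k²) + 9 = 2*k² + 9 = 9 + 2*k²)
I(u(1)) - 1*2879 = (9 + 2*1²) - 1*2879 = (9 + 2*1) - 2879 = (9 + 2) - 2879 = 11 - 2879 = -2868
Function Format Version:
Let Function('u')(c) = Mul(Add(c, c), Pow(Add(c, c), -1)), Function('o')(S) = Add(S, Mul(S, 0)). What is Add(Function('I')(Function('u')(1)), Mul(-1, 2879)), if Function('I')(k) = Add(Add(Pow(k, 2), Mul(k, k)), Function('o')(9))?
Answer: -2868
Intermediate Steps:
Function('o')(S) = S (Function('o')(S) = Add(S, 0) = S)
Function('u')(c) = 1 (Function('u')(c) = Mul(Mul(2, c), Pow(Mul(2, c), -1)) = Mul(Mul(2, c), Mul(Rational(1, 2), Pow(c, -1))) = 1)
Function('I')(k) = Add(9, Mul(2, Pow(k, 2))) (Function('I')(k) = Add(Add(Pow(k, 2), Mul(k, k)), 9) = Add(Add(Pow(k, 2), Pow(k, 2)), 9) = Add(Mul(2, Pow(k, 2)), 9) = Add(9, Mul(2, Pow(k, 2))))
Add(Function('I')(Function('u')(1)), Mul(-1, 2879)) = Add(Add(9, Mul(2, Pow(1, 2))), Mul(-1, 2879)) = Add(Add(9, Mul(2, 1)), -2879) = Add(Add(9, 2), -2879) = Add(11, -2879) = -2868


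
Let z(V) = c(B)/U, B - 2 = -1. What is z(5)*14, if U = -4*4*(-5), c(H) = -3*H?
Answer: -21/40 ≈ -0.52500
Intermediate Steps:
B = 1 (B = 2 - 1 = 1)
U = 80 (U = -16*(-5) = 80)
z(V) = -3/80 (z(V) = -3*1/80 = -3/80)
z(5)*14 = -3/80*14 = -21/40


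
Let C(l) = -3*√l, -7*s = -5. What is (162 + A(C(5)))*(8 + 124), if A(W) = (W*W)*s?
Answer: 179388/7 ≈ 25627.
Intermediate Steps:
s = 5/7 (s = -⅐*(-5) = 5/7 ≈ 0.71429)
A(W) = 5*W²/7 (A(W) = (W*W)*(5/7) = W²*(5/7) = 5*W²/7)
(162 + A(C(5)))*(8 + 124) = (162 + 5*(-3*√5)²/7)*(8 + 124) = (162 + (5/7)*45)*132 = (162 + 225/7)*132 = (1359/7)*132 = 179388/7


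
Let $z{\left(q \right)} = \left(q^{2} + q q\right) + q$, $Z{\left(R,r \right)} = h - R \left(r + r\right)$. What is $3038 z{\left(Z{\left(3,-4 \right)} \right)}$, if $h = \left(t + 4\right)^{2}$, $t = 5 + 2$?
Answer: $128188410$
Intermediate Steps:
$t = 7$
$h = 121$ ($h = \left(7 + 4\right)^{2} = 11^{2} = 121$)
$Z{\left(R,r \right)} = 121 - 2 R r$ ($Z{\left(R,r \right)} = 121 - R \left(r + r\right) = 121 - R 2 r = 121 - 2 R r$)
$z{\left(q \right)} = q + 2 q^{2}$ ($z{\left(q \right)} = \left(q^{2} + q^{2}\right) + q = 2 q^{2} + q = q + 2 q^{2}$)
$3038 z{\left(Z{\left(3,-4 \right)} \right)} = 3038 \left(121 - 6 \left(-4\right)\right) \left(1 + 2 \left(121 - 6 \left(-4\right)\right)\right) = 3038 \left(121 + 24\right) \left(1 + 2 \left(121 + 24\right)\right) = 3038 \cdot 145 \left(1 + 2 \cdot 145\right) = 3038 \cdot 145 \left(1 + 290\right) = 3038 \cdot 145 \cdot 291 = 3038 \cdot 42195 = 128188410$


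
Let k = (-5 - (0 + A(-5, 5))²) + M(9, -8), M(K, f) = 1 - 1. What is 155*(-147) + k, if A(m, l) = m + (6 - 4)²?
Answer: -22791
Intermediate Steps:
A(m, l) = 4 + m (A(m, l) = m + 2² = m + 4 = 4 + m)
M(K, f) = 0
k = -6 (k = (-5 - (0 + (4 - 5))²) + 0 = (-5 - (0 - 1)²) + 0 = (-5 - 1*(-1)²) + 0 = (-5 - 1*1) + 0 = (-5 - 1) + 0 = -6 + 0 = -6)
155*(-147) + k = 155*(-147) - 6 = -22785 - 6 = -22791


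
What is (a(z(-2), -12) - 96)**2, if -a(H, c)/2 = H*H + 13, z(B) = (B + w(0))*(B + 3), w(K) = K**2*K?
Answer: 16900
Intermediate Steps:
w(K) = K**3
z(B) = B*(3 + B) (z(B) = (B + 0**3)*(B + 3) = (B + 0)*(3 + B) = B*(3 + B))
a(H, c) = -26 - 2*H**2 (a(H, c) = -2*(H*H + 13) = -2*(H**2 + 13) = -2*(13 + H**2) = -26 - 2*H**2)
(a(z(-2), -12) - 96)**2 = ((-26 - 2*4*(3 - 2)**2) - 96)**2 = ((-26 - 2*(-2*1)**2) - 96)**2 = ((-26 - 2*(-2)**2) - 96)**2 = ((-26 - 2*4) - 96)**2 = ((-26 - 8) - 96)**2 = (-34 - 96)**2 = (-130)**2 = 16900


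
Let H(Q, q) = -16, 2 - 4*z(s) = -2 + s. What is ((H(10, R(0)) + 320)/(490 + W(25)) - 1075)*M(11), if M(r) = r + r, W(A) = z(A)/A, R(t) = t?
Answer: -1157684550/48979 ≈ -23636.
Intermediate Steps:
z(s) = 1 - s/4 (z(s) = 1/2 - (-2 + s)/4 = 1/2 + (1/2 - s/4) = 1 - s/4)
W(A) = (1 - A/4)/A
M(r) = 2*r
((H(10, R(0)) + 320)/(490 + W(25)) - 1075)*M(11) = ((-16 + 320)/(490 + (1/4)*(4 - 1*25)/25) - 1075)*(2*11) = (304/(490 + (1/4)*(1/25)*(4 - 25)) - 1075)*22 = (304/(490 + (1/4)*(1/25)*(-21)) - 1075)*22 = (304/(490 - 21/100) - 1075)*22 = (304/(48979/100) - 1075)*22 = (304*(100/48979) - 1075)*22 = (30400/48979 - 1075)*22 = -52622025/48979*22 = -1157684550/48979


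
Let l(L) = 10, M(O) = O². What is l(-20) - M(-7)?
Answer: -39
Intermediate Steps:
l(-20) - M(-7) = 10 - 1*(-7)² = 10 - 1*49 = 10 - 49 = -39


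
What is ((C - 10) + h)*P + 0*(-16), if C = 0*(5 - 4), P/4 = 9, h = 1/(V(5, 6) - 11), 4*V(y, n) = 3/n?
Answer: -10536/29 ≈ -363.31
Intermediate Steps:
V(y, n) = 3/(4*n) (V(y, n) = (3/n)/4 = 3/(4*n))
h = -8/87 (h = 1/((¾)/6 - 11) = 1/((¾)*(⅙) - 11) = 1/(⅛ - 11) = 1/(-87/8) = -8/87 ≈ -0.091954)
P = 36 (P = 4*9 = 36)
C = 0 (C = 0*1 = 0)
((C - 10) + h)*P + 0*(-16) = ((0 - 10) - 8/87)*36 + 0*(-16) = (-10 - 8/87)*36 + 0 = -878/87*36 + 0 = -10536/29 + 0 = -10536/29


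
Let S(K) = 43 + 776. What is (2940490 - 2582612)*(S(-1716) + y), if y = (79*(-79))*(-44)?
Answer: 98567832394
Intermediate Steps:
S(K) = 819
y = 274604 (y = -6241*(-44) = 274604)
(2940490 - 2582612)*(S(-1716) + y) = (2940490 - 2582612)*(819 + 274604) = 357878*275423 = 98567832394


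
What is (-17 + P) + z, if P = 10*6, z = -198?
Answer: -155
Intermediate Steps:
P = 60
(-17 + P) + z = (-17 + 60) - 198 = 43 - 198 = -155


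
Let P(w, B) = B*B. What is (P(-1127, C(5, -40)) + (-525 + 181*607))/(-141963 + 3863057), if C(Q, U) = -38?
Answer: 4261/143119 ≈ 0.029772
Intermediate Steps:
P(w, B) = B²
(P(-1127, C(5, -40)) + (-525 + 181*607))/(-141963 + 3863057) = ((-38)² + (-525 + 181*607))/(-141963 + 3863057) = (1444 + (-525 + 109867))/3721094 = (1444 + 109342)*(1/3721094) = 110786*(1/3721094) = 4261/143119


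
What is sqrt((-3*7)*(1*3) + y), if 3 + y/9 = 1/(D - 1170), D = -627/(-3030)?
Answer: 36*I*sqrt(96947244005)/1181491 ≈ 9.4872*I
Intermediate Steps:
D = 209/1010 (D = -627*(-1/3030) = 209/1010 ≈ 0.20693)
y = -31909347/1181491 (y = -27 + 9/(209/1010 - 1170) = -27 + 9/(-1181491/1010) = -27 + 9*(-1010/1181491) = -27 - 9090/1181491 = -31909347/1181491 ≈ -27.008)
sqrt((-3*7)*(1*3) + y) = sqrt((-3*7)*(1*3) - 31909347/1181491) = sqrt(-21*3 - 31909347/1181491) = sqrt(-63 - 31909347/1181491) = sqrt(-106343280/1181491) = 36*I*sqrt(96947244005)/1181491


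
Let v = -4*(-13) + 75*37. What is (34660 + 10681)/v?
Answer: 45341/2827 ≈ 16.039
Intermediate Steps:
v = 2827 (v = 52 + 2775 = 2827)
(34660 + 10681)/v = (34660 + 10681)/2827 = 45341*(1/2827) = 45341/2827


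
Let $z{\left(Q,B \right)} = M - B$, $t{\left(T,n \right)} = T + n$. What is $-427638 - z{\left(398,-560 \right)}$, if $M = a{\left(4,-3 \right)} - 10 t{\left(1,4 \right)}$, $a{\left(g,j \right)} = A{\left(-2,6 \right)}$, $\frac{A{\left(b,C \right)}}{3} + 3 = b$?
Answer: $-428133$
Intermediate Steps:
$A{\left(b,C \right)} = -9 + 3 b$
$a{\left(g,j \right)} = -15$ ($a{\left(g,j \right)} = -9 + 3 \left(-2\right) = -9 - 6 = -15$)
$M = -65$ ($M = -15 - 10 \left(1 + 4\right) = -15 - 50 = -65$)
$z{\left(Q,B \right)} = -65 - B$
$-427638 - z{\left(398,-560 \right)} = -427638 - \left(-65 - -560\right) = -427638 - \left(-65 + 560\right) = -427638 - 495 = -428133$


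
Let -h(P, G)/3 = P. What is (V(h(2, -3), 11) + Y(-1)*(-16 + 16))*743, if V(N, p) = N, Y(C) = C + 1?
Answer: -4458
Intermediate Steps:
h(P, G) = -3*P
Y(C) = 1 + C
(V(h(2, -3), 11) + Y(-1)*(-16 + 16))*743 = (-3*2 + (1 - 1)*(-16 + 16))*743 = (-6 + 0*0)*743 = (-6 + 0)*743 = -6*743 = -4458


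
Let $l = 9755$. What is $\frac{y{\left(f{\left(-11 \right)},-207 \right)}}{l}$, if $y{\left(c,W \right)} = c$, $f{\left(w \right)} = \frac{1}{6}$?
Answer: $\frac{1}{58530} \approx 1.7085 \cdot 10^{-5}$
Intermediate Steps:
$f{\left(w \right)} = \frac{1}{6}$
$\frac{y{\left(f{\left(-11 \right)},-207 \right)}}{l} = \frac{1}{6 \cdot 9755} = \frac{1}{6} \cdot \frac{1}{9755} = \frac{1}{58530}$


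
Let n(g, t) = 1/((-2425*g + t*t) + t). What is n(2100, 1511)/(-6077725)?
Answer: 1/17065449540300 ≈ 5.8598e-14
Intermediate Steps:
n(g, t) = 1/(t + t² - 2425*g) (n(g, t) = 1/((-2425*g + t²) + t) = 1/((t² - 2425*g) + t) = 1/(t + t² - 2425*g))
n(2100, 1511)/(-6077725) = 1/((1511 + 1511² - 2425*2100)*(-6077725)) = -1/6077725/(1511 + 2283121 - 5092500) = -1/6077725/(-2807868) = -1/2807868*(-1/6077725) = 1/17065449540300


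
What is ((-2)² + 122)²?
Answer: 15876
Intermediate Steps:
((-2)² + 122)² = (4 + 122)² = 126² = 15876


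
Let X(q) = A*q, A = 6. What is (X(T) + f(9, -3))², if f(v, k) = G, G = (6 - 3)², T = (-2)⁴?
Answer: 11025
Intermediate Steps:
T = 16
G = 9 (G = 3² = 9)
X(q) = 6*q
f(v, k) = 9
(X(T) + f(9, -3))² = (6*16 + 9)² = (96 + 9)² = 105² = 11025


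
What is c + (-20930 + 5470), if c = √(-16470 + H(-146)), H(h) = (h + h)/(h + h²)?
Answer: -15460 + 2*I*√86570510/145 ≈ -15460.0 + 128.34*I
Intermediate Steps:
H(h) = 2*h/(h + h²) (H(h) = (2*h)/(h + h²) = 2*h/(h + h²))
c = 2*I*√86570510/145 (c = √(-16470 + 2/(1 - 146)) = √(-16470 + 2/(-145)) = √(-16470 + 2*(-1/145)) = √(-16470 - 2/145) = √(-2388152/145) = 2*I*√86570510/145 ≈ 128.34*I)
c + (-20930 + 5470) = 2*I*√86570510/145 + (-20930 + 5470) = 2*I*√86570510/145 - 15460 = -15460 + 2*I*√86570510/145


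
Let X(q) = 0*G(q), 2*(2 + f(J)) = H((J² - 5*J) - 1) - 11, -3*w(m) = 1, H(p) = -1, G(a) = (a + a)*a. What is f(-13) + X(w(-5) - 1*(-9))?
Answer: -8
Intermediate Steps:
G(a) = 2*a² (G(a) = (2*a)*a = 2*a²)
w(m) = -⅓ (w(m) = -⅓*1 = -⅓)
f(J) = -8 (f(J) = -2 + (-1 - 11)/2 = -2 + (½)*(-12) = -2 - 6 = -8)
X(q) = 0 (X(q) = 0*(2*q²) = 0)
f(-13) + X(w(-5) - 1*(-9)) = -8 + 0 = -8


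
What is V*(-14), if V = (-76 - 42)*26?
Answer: 42952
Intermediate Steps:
V = -3068 (V = -118*26 = -3068)
V*(-14) = -3068*(-14) = 42952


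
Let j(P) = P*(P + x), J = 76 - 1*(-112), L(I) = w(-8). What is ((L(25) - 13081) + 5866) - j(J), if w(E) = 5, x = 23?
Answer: -46878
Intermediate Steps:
L(I) = 5
J = 188 (J = 76 + 112 = 188)
j(P) = P*(23 + P) (j(P) = P*(P + 23) = P*(23 + P))
((L(25) - 13081) + 5866) - j(J) = ((5 - 13081) + 5866) - 188*(23 + 188) = (-13076 + 5866) - 188*211 = -7210 - 1*39668 = -7210 - 39668 = -46878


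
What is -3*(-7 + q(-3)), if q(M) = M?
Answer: 30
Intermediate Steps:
-3*(-7 + q(-3)) = -3*(-7 - 3) = -3*(-10) = 30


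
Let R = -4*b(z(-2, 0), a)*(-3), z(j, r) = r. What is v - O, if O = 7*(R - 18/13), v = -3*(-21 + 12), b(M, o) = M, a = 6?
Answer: 477/13 ≈ 36.692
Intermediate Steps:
R = 0 (R = -4*0*(-3) = 0*(-3) = 0)
v = 27 (v = -3*(-9) = 27)
O = -126/13 (O = 7*(0 - 18/13) = 7*(-18/13) = -126/13 ≈ -9.6923)
v - O = 27 - 1*(-126/13) = 27 + 126/13 = 477/13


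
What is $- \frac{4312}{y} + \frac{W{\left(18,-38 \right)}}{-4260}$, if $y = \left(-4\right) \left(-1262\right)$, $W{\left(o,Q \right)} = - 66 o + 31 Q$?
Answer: $- \frac{401597}{1344030} \approx -0.2988$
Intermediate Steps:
$y = 5048$
$- \frac{4312}{y} + \frac{W{\left(18,-38 \right)}}{-4260} = - \frac{4312}{5048} + \frac{\left(-66\right) 18 + 31 \left(-38\right)}{-4260} = \left(-4312\right) \frac{1}{5048} + \left(-1188 - 1178\right) \left(- \frac{1}{4260}\right) = - \frac{539}{631} - - \frac{1183}{2130} = - \frac{539}{631} + \frac{1183}{2130} = - \frac{401597}{1344030}$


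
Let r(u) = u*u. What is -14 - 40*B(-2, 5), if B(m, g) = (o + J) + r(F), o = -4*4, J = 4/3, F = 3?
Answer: 638/3 ≈ 212.67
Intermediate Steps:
r(u) = u²
J = 4/3 (J = 4*(⅓) = 4/3 ≈ 1.3333)
o = -16
B(m, g) = -17/3 (B(m, g) = (-16 + 4/3) + 3² = -44/3 + 9 = -17/3)
-14 - 40*B(-2, 5) = -14 - 40*(-17/3) = -14 + 680/3 = 638/3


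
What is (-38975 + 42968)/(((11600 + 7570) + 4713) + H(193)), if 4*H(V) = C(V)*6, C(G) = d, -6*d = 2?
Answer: 7986/47765 ≈ 0.16719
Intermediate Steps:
d = -⅓ (d = -⅙*2 = -⅓ ≈ -0.33333)
C(G) = -⅓
H(V) = -½ (H(V) = (-⅓*6)/4 = (¼)*(-2) = -½)
(-38975 + 42968)/(((11600 + 7570) + 4713) + H(193)) = (-38975 + 42968)/(((11600 + 7570) + 4713) - ½) = 3993/((19170 + 4713) - ½) = 3993/(23883 - ½) = 3993/(47765/2) = 3993*(2/47765) = 7986/47765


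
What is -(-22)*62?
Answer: 1364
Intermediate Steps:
-(-22)*62 = -22*(-62) = 1364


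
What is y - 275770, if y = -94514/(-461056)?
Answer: -63572659303/230528 ≈ -2.7577e+5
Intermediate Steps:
y = 47257/230528 (y = -94514*(-1/461056) = 47257/230528 ≈ 0.20499)
y - 275770 = 47257/230528 - 275770 = -63572659303/230528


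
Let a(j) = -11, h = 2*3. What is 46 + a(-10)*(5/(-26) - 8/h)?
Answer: 4897/78 ≈ 62.782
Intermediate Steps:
h = 6
46 + a(-10)*(5/(-26) - 8/h) = 46 - 11*(5/(-26) - 8/6) = 46 - 11*(5*(-1/26) - 8*⅙) = 46 - 11*(-5/26 - 4/3) = 46 - 11*(-119/78) = 46 + 1309/78 = 4897/78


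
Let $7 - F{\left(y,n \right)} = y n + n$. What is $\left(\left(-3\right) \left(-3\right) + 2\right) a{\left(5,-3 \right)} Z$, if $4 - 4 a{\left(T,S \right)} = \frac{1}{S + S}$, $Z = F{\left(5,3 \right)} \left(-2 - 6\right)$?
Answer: $\frac{3025}{3} \approx 1008.3$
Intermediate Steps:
$F{\left(y,n \right)} = 7 - n - n y$ ($F{\left(y,n \right)} = 7 - \left(y n + n\right) = 7 - \left(n y + n\right) = 7 - \left(n + n y\right) = 7 - n - n y$)
$Z = 88$ ($Z = \left(7 - 3 - 3 \cdot 5\right) \left(-2 - 6\right) = \left(7 - 3 - 15\right) \left(-2 - 6\right) = \left(-11\right) \left(-8\right) = 88$)
$a{\left(T,S \right)} = 1 - \frac{1}{8 S}$ ($a{\left(T,S \right)} = 1 - \frac{1}{4 \left(S + S\right)} = 1 - \frac{1}{4 \cdot 2 S} = 1 - \frac{\frac{1}{2} \frac{1}{S}}{4} = 1 - \frac{1}{8 S}$)
$\left(\left(-3\right) \left(-3\right) + 2\right) a{\left(5,-3 \right)} Z = \left(\left(-3\right) \left(-3\right) + 2\right) \frac{- \frac{1}{8} - 3}{-3} \cdot 88 = \left(9 + 2\right) \left(\left(- \frac{1}{3}\right) \left(- \frac{25}{8}\right)\right) 88 = 11 \cdot \frac{25}{24} \cdot 88 = \frac{275}{24} \cdot 88 = \frac{3025}{3}$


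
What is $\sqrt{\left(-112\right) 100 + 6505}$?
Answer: $i \sqrt{4695} \approx 68.52 i$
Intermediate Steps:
$\sqrt{\left(-112\right) 100 + 6505} = \sqrt{-11200 + 6505} = \sqrt{-4695} = i \sqrt{4695}$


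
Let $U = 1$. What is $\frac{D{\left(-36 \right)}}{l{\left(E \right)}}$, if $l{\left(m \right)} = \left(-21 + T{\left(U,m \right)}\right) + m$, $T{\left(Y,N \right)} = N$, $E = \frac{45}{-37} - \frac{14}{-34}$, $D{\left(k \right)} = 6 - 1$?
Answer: $- \frac{3145}{14221} \approx -0.22115$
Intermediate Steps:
$D{\left(k \right)} = 5$
$E = - \frac{506}{629}$ ($E = 45 \left(- \frac{1}{37}\right) - - \frac{7}{17} = - \frac{45}{37} + \frac{7}{17} = - \frac{506}{629} \approx -0.80445$)
$l{\left(m \right)} = -21 + 2 m$ ($l{\left(m \right)} = \left(-21 + m\right) + m = -21 + 2 m$)
$\frac{D{\left(-36 \right)}}{l{\left(E \right)}} = \frac{5}{-21 + 2 \left(- \frac{506}{629}\right)} = \frac{5}{-21 - \frac{1012}{629}} = \frac{5}{- \frac{14221}{629}} = 5 \left(- \frac{629}{14221}\right) = - \frac{3145}{14221}$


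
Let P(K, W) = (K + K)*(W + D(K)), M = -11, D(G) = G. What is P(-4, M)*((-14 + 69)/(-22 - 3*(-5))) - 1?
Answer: -6607/7 ≈ -943.86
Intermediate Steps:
P(K, W) = 2*K*(K + W) (P(K, W) = (K + K)*(W + K) = (2*K)*(K + W) = 2*K*(K + W))
P(-4, M)*((-14 + 69)/(-22 - 3*(-5))) - 1 = (2*(-4)*(-4 - 11))*((-14 + 69)/(-22 - 3*(-5))) - 1 = (2*(-4)*(-15))*(55/(-22 + 15)) - 1 = 120*(55/(-7)) - 1 = 120*(55*(-⅐)) - 1 = 120*(-55/7) - 1 = -6600/7 - 1 = -6607/7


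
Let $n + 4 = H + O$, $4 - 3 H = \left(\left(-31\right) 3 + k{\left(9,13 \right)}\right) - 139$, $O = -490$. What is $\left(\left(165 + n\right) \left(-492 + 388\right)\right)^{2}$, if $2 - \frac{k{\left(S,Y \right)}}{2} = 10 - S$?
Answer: $681418816$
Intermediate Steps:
$k{\left(S,Y \right)} = -16 + 2 S$ ($k{\left(S,Y \right)} = 4 - 2 \left(10 - S\right) = 4 + \left(-20 + 2 S\right) = -16 + 2 S$)
$H = 78$ ($H = \frac{4}{3} - \frac{\left(\left(-31\right) 3 + \left(-16 + 2 \cdot 9\right)\right) - 139}{3} = \frac{4}{3} - \frac{\left(-93 + \left(-16 + 18\right)\right) - 139}{3} = \frac{4}{3} - \frac{\left(-93 + 2\right) - 139}{3} = \frac{4}{3} - \frac{-91 - 139}{3} = \frac{4}{3} - - \frac{230}{3} = \frac{4}{3} + \frac{230}{3} = 78$)
$n = -416$ ($n = -4 + \left(78 - 490\right) = -4 - 412 = -416$)
$\left(\left(165 + n\right) \left(-492 + 388\right)\right)^{2} = \left(\left(165 - 416\right) \left(-492 + 388\right)\right)^{2} = \left(\left(-251\right) \left(-104\right)\right)^{2} = 26104^{2} = 681418816$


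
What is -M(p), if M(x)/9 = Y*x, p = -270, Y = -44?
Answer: -106920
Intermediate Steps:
M(x) = -396*x (M(x) = 9*(-44*x) = -396*x)
-M(p) = -(-396)*(-270) = -1*106920 = -106920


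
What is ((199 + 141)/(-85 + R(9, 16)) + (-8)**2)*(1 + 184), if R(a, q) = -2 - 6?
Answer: 1038220/93 ≈ 11164.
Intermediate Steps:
R(a, q) = -8
((199 + 141)/(-85 + R(9, 16)) + (-8)**2)*(1 + 184) = ((199 + 141)/(-85 - 8) + (-8)**2)*(1 + 184) = (340/(-93) + 64)*185 = (340*(-1/93) + 64)*185 = (-340/93 + 64)*185 = (5612/93)*185 = 1038220/93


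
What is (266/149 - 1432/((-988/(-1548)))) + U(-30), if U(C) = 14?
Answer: -81992472/36803 ≈ -2227.9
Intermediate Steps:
(266/149 - 1432/((-988/(-1548)))) + U(-30) = (266/149 - 1432/((-988/(-1548)))) + 14 = (266*(1/149) - 1432/((-988*(-1/1548)))) + 14 = (266/149 - 1432/247/387) + 14 = (266/149 - 1432*387/247) + 14 = (266/149 - 554184/247) + 14 = -82507714/36803 + 14 = -81992472/36803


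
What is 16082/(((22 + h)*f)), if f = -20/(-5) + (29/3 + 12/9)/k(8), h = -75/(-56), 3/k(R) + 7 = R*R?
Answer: 900592/278391 ≈ 3.2350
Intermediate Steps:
k(R) = 3/(-7 + R²) (k(R) = 3/(-7 + R*R) = 3/(-7 + R²))
h = 75/56 (h = -75*(-1/56) = 75/56 ≈ 1.3393)
f = 213 (f = -20/(-5) + (29/3 + 12/9)/((3/(-7 + 8²))) = -20*(-⅕) + (29*(⅓) + 12*(⅑))/((3/(-7 + 64))) = 4 + (29/3 + 4/3)/((3/57)) = 4 + 11/((3*(1/57))) = 4 + 11/(1/19) = 4 + 11*19 = 4 + 209 = 213)
16082/(((22 + h)*f)) = 16082/(((22 + 75/56)*213)) = 16082/(((1307/56)*213)) = 16082/(278391/56) = 16082*(56/278391) = 900592/278391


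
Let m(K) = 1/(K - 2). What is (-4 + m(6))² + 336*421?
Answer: 2263521/16 ≈ 1.4147e+5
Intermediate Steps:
m(K) = 1/(-2 + K)
(-4 + m(6))² + 336*421 = (-4 + 1/(-2 + 6))² + 336*421 = (-4 + 1/4)² + 141456 = (-4 + ¼)² + 141456 = (-15/4)² + 141456 = 225/16 + 141456 = 2263521/16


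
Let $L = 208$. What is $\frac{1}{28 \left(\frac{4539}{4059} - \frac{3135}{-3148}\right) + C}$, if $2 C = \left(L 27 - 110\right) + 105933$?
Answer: $\frac{2129622}{118787537135} \approx 1.7928 \cdot 10^{-5}$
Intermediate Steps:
$C = \frac{111439}{2}$ ($C = \frac{\left(208 \cdot 27 - 110\right) + 105933}{2} = \frac{\left(5616 - 110\right) + 105933}{2} = \frac{5506 + 105933}{2} = \frac{1}{2} \cdot 111439 = \frac{111439}{2} \approx 55720.0$)
$\frac{1}{28 \left(\frac{4539}{4059} - \frac{3135}{-3148}\right) + C} = \frac{1}{28 \left(\frac{4539}{4059} - \frac{3135}{-3148}\right) + \frac{111439}{2}} = \frac{1}{28 \left(4539 \cdot \frac{1}{4059} - - \frac{3135}{3148}\right) + \frac{111439}{2}} = \frac{1}{28 \left(\frac{1513}{1353} + \frac{3135}{3148}\right) + \frac{111439}{2}} = \frac{1}{28 \cdot \frac{9004579}{4259244} + \frac{111439}{2}} = \frac{1}{\frac{63032053}{1064811} + \frac{111439}{2}} = \frac{1}{\frac{118787537135}{2129622}} = \frac{2129622}{118787537135}$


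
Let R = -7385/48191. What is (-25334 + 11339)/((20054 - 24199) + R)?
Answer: 44962203/13317272 ≈ 3.3762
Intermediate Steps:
R = -7385/48191 (R = -7385*1/48191 = -7385/48191 ≈ -0.15324)
(-25334 + 11339)/((20054 - 24199) + R) = (-25334 + 11339)/((20054 - 24199) - 7385/48191) = -13995/(-4145 - 7385/48191) = -13995/(-199759080/48191) = -13995*(-48191/199759080) = 44962203/13317272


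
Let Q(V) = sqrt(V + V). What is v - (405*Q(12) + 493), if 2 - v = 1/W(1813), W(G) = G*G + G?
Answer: -1614791963/3288782 - 810*sqrt(6) ≈ -2475.1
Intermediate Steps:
Q(V) = sqrt(2)*sqrt(V) (Q(V) = sqrt(2*V) = sqrt(2)*sqrt(V))
W(G) = G + G**2 (W(G) = G**2 + G = G + G**2)
v = 6577563/3288782 (v = 2 - 1/(1813*(1 + 1813)) = 2 - 1/(1813*1814) = 2 - 1/3288782 = 6577563/3288782 ≈ 2.0000)
v - (405*Q(12) + 493) = 6577563/3288782 - (405*(sqrt(2)*sqrt(12)) + 493) = 6577563/3288782 - (405*(sqrt(2)*(2*sqrt(3))) + 493) = 6577563/3288782 - (405*(2*sqrt(6)) + 493) = 6577563/3288782 - (810*sqrt(6) + 493) = 6577563/3288782 - (493 + 810*sqrt(6)) = 6577563/3288782 + (-493 - 810*sqrt(6)) = -1614791963/3288782 - 810*sqrt(6)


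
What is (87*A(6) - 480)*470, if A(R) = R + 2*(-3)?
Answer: -225600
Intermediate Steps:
A(R) = -6 + R (A(R) = R - 6 = -6 + R)
(87*A(6) - 480)*470 = (87*(-6 + 6) - 480)*470 = (87*0 - 480)*470 = (0 - 480)*470 = -480*470 = -225600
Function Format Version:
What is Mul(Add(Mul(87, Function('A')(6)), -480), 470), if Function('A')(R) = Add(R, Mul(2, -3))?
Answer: -225600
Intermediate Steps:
Function('A')(R) = Add(-6, R) (Function('A')(R) = Add(R, -6) = Add(-6, R))
Mul(Add(Mul(87, Function('A')(6)), -480), 470) = Mul(Add(Mul(87, Add(-6, 6)), -480), 470) = Mul(Add(Mul(87, 0), -480), 470) = Mul(Add(0, -480), 470) = Mul(-480, 470) = -225600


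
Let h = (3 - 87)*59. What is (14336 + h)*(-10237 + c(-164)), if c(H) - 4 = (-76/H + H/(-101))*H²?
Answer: 43488259500/101 ≈ 4.3058e+8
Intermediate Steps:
h = -4956 (h = -84*59 = -4956)
c(H) = 4 + H²*(-76/H - H/101) (c(H) = 4 + (-76/H + H/(-101))*H² = 4 + (-76/H + H*(-1/101))*H² = 4 + (-76/H - H/101)*H² = 4 + H²*(-76/H - H/101))
(14336 + h)*(-10237 + c(-164)) = (14336 - 4956)*(-10237 + (4 - 76*(-164) - 1/101*(-164)³)) = 9380*(-10237 + (4 + 12464 - 1/101*(-4410944))) = 9380*(-10237 + (4 + 12464 + 4410944/101)) = 9380*(-10237 + 5670212/101) = 9380*(4636275/101) = 43488259500/101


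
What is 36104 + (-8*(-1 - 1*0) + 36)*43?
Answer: 37996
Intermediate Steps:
36104 + (-8*(-1 - 1*0) + 36)*43 = 36104 + (-8*(-1 + 0) + 36)*43 = 36104 + (-8*(-1) + 36)*43 = 36104 + (8 + 36)*43 = 36104 + 44*43 = 36104 + 1892 = 37996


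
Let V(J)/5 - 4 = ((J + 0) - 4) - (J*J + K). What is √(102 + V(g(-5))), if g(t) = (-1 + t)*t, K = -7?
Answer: I*√4213 ≈ 64.908*I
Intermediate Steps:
g(t) = t*(-1 + t)
V(J) = 35 - 5*J² + 5*J (V(J) = 20 + 5*(((J + 0) - 4) - (J*J - 7)) = 20 + 5*((J - 4) - (J² - 7)) = 20 + 5*((-4 + J) - (-7 + J²)) = 20 + 5*((-4 + J) + (7 - J²)) = 20 + 5*(3 + J - J²) = 20 + (15 - 5*J² + 5*J) = 35 - 5*J² + 5*J)
√(102 + V(g(-5))) = √(102 + (35 - 5*25*(-1 - 5)² + 5*(-5*(-1 - 5)))) = √(102 + (35 - 5*(-5*(-6))² + 5*(-5*(-6)))) = √(102 + (35 - 5*30² + 5*30)) = √(102 + (35 - 5*900 + 150)) = √(102 + (35 - 4500 + 150)) = √(102 - 4315) = √(-4213) = I*√4213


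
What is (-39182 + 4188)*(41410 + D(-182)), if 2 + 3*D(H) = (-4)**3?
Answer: -1448331672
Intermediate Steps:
D(H) = -22 (D(H) = -2/3 + (1/3)*(-4)**3 = -2/3 + (1/3)*(-64) = -2/3 - 64/3 = -22)
(-39182 + 4188)*(41410 + D(-182)) = (-39182 + 4188)*(41410 - 22) = -34994*41388 = -1448331672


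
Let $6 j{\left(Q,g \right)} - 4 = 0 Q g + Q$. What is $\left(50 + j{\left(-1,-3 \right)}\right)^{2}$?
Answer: $\frac{10201}{4} \approx 2550.3$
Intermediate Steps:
$j{\left(Q,g \right)} = \frac{2}{3} + \frac{Q}{6}$ ($j{\left(Q,g \right)} = \frac{2}{3} + \frac{0 Q g + Q}{6} = \frac{2}{3} + \frac{0 g + Q}{6} = \frac{2}{3} + \frac{0 + Q}{6} = \frac{2}{3} + \frac{Q}{6}$)
$\left(50 + j{\left(-1,-3 \right)}\right)^{2} = \left(50 + \left(\frac{2}{3} + \frac{1}{6} \left(-1\right)\right)\right)^{2} = \left(50 + \left(\frac{2}{3} - \frac{1}{6}\right)\right)^{2} = \left(50 + \frac{1}{2}\right)^{2} = \left(\frac{101}{2}\right)^{2} = \frac{10201}{4}$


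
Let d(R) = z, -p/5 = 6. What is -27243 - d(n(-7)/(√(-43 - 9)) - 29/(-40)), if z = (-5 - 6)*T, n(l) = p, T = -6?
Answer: -27309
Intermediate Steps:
p = -30 (p = -5*6 = -30)
n(l) = -30
z = 66 (z = (-5 - 6)*(-6) = -11*(-6) = 66)
d(R) = 66
-27243 - d(n(-7)/(√(-43 - 9)) - 29/(-40)) = -27243 - 1*66 = -27243 - 66 = -27309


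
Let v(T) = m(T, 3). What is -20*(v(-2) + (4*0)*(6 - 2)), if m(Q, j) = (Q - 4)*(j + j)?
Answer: 720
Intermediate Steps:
m(Q, j) = 2*j*(-4 + Q) (m(Q, j) = (-4 + Q)*(2*j) = 2*j*(-4 + Q))
v(T) = -24 + 6*T (v(T) = 2*3*(-4 + T) = -24 + 6*T)
-20*(v(-2) + (4*0)*(6 - 2)) = -20*((-24 + 6*(-2)) + (4*0)*(6 - 2)) = -20*((-24 - 12) + 0*4) = -20*(-36 + 0) = -20*(-36) = 720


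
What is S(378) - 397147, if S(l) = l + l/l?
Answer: -396768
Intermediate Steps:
S(l) = 1 + l (S(l) = l + 1 = 1 + l)
S(378) - 397147 = (1 + 378) - 397147 = 379 - 397147 = -396768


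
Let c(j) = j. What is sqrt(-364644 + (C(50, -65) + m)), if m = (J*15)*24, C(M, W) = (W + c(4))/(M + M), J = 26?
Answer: I*sqrt(35528461)/10 ≈ 596.06*I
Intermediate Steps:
C(M, W) = (4 + W)/(2*M) (C(M, W) = (W + 4)/(M + M) = (4 + W)/((2*M)) = (4 + W)*(1/(2*M)) = (4 + W)/(2*M))
m = 9360 (m = (26*15)*24 = 390*24 = 9360)
sqrt(-364644 + (C(50, -65) + m)) = sqrt(-364644 + ((1/2)*(4 - 65)/50 + 9360)) = sqrt(-364644 + ((1/2)*(1/50)*(-61) + 9360)) = sqrt(-364644 + (-61/100 + 9360)) = sqrt(-364644 + 935939/100) = sqrt(-35528461/100) = I*sqrt(35528461)/10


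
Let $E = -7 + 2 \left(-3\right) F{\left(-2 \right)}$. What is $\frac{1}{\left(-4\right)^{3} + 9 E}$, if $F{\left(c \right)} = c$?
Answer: $- \frac{1}{19} \approx -0.052632$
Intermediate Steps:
$E = 5$ ($E = -7 + 2 \left(-3\right) \left(-2\right) = -7 - -12 = -7 + 12 = 5$)
$\frac{1}{\left(-4\right)^{3} + 9 E} = \frac{1}{\left(-4\right)^{3} + 9 \cdot 5} = \frac{1}{-64 + 45} = \frac{1}{-19} = - \frac{1}{19}$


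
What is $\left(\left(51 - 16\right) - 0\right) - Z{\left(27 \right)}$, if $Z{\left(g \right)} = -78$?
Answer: $113$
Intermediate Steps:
$\left(\left(51 - 16\right) - 0\right) - Z{\left(27 \right)} = \left(\left(51 - 16\right) - 0\right) - -78 = \left(35 + 0\right) + 78 = 35 + 78 = 113$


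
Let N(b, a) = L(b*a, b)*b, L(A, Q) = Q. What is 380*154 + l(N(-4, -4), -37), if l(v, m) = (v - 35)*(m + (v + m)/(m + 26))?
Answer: 651054/11 ≈ 59187.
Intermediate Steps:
N(b, a) = b² (N(b, a) = b*b = b²)
l(v, m) = (-35 + v)*(m + (m + v)/(26 + m))
380*154 + l(N(-4, -4), -37) = 380*154 + (((-4)²)² - 945*(-37) - 35*(-4)² - 35*(-37)² + (-4)²*(-37)² + 27*(-37)*(-4)²)/(26 - 37) = 58520 + (16² + 34965 - 35*16 - 35*1369 + 16*1369 + 27*(-37)*16)/(-11) = 58520 - (256 + 34965 - 560 - 47915 + 21904 - 15984)/11 = 58520 - 1/11*(-7334) = 58520 + 7334/11 = 651054/11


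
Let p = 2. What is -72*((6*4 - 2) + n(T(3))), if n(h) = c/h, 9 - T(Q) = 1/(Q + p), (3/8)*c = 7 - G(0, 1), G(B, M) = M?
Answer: -18864/11 ≈ -1714.9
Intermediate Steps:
c = 16 (c = 8*(7 - 1*1)/3 = 8*(7 - 1)/3 = (8/3)*6 = 16)
T(Q) = 9 - 1/(2 + Q) (T(Q) = 9 - 1/(Q + 2) = 9 - 1/(2 + Q))
n(h) = 16/h
-72*((6*4 - 2) + n(T(3))) = -72*((6*4 - 2) + 16/(((17 + 9*3)/(2 + 3)))) = -72*((24 - 2) + 16/(((17 + 27)/5))) = -72*(22 + 16/(((⅕)*44))) = -72*(22 + 16/(44/5)) = -72*(22 + 16*(5/44)) = -72*(22 + 20/11) = -72*262/11 = -18864/11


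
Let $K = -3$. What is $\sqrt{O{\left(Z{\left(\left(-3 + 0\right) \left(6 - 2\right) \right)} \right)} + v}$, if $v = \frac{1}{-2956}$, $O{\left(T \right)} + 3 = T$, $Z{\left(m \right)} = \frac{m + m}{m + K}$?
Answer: $\frac{i \sqrt{76475415}}{7390} \approx 1.1834 i$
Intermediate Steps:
$Z{\left(m \right)} = \frac{2 m}{-3 + m}$ ($Z{\left(m \right)} = \frac{m + m}{m - 3} = \frac{2 m}{-3 + m}$)
$O{\left(T \right)} = -3 + T$
$v = - \frac{1}{2956} \approx -0.0003383$
$\sqrt{O{\left(Z{\left(\left(-3 + 0\right) \left(6 - 2\right) \right)} \right)} + v} = \sqrt{\left(-3 + \frac{2 \left(-3 + 0\right) \left(6 - 2\right)}{-3 + \left(-3 + 0\right) \left(6 - 2\right)}\right) - \frac{1}{2956}} = \sqrt{\left(-3 + \frac{2 \left(\left(-3\right) 4\right)}{-3 - 12}\right) - \frac{1}{2956}} = \sqrt{\left(-3 + 2 \left(-12\right) \frac{1}{-3 - 12}\right) - \frac{1}{2956}} = \sqrt{\left(-3 + 2 \left(-12\right) \frac{1}{-15}\right) - \frac{1}{2956}} = \sqrt{\left(-3 + 2 \left(-12\right) \left(- \frac{1}{15}\right)\right) - \frac{1}{2956}} = \sqrt{\left(-3 + \frac{8}{5}\right) - \frac{1}{2956}} = \sqrt{- \frac{7}{5} - \frac{1}{2956}} = \sqrt{- \frac{20697}{14780}} = \frac{i \sqrt{76475415}}{7390}$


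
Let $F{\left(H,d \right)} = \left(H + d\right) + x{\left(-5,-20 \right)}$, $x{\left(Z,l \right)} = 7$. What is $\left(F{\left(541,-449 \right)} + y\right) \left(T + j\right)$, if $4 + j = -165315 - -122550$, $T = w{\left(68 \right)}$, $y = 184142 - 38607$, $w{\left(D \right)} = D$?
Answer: $-6218717434$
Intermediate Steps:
$F{\left(H,d \right)} = 7 + H + d$ ($F{\left(H,d \right)} = \left(H + d\right) + 7 = 7 + H + d$)
$y = 145535$ ($y = 184142 - 38607 = 145535$)
$T = 68$
$j = -42769$ ($j = -4 - 42765 = -42769$)
$\left(F{\left(541,-449 \right)} + y\right) \left(T + j\right) = \left(\left(7 + 541 - 449\right) + 145535\right) \left(68 - 42769\right) = \left(99 + 145535\right) \left(-42701\right) = 145634 \left(-42701\right) = -6218717434$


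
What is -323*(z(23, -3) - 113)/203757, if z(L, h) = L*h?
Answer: 58786/203757 ≈ 0.28851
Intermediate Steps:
-323*(z(23, -3) - 113)/203757 = -323*(23*(-3) - 113)/203757 = -323*(-69 - 113)*(1/203757) = -323*(-182)*(1/203757) = 58786*(1/203757) = 58786/203757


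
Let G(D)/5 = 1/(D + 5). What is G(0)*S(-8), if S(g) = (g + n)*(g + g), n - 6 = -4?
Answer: 96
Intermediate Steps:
n = 2 (n = 6 - 4 = 2)
S(g) = 2*g*(2 + g) (S(g) = (g + 2)*(g + g) = (2 + g)*(2*g) = 2*g*(2 + g))
G(D) = 5/(5 + D) (G(D) = 5/(D + 5) = 5/(5 + D))
G(0)*S(-8) = (5/(5 + 0))*(2*(-8)*(2 - 8)) = (5/5)*(2*(-8)*(-6)) = (5*(⅕))*96 = 1*96 = 96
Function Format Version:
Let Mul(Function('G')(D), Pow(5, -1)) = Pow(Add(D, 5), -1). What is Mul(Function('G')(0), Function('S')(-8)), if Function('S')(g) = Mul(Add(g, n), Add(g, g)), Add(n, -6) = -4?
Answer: 96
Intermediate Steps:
n = 2 (n = Add(6, -4) = 2)
Function('S')(g) = Mul(2, g, Add(2, g)) (Function('S')(g) = Mul(Add(g, 2), Add(g, g)) = Mul(Add(2, g), Mul(2, g)) = Mul(2, g, Add(2, g)))
Function('G')(D) = Mul(5, Pow(Add(5, D), -1)) (Function('G')(D) = Mul(5, Pow(Add(D, 5), -1)) = Mul(5, Pow(Add(5, D), -1)))
Mul(Function('G')(0), Function('S')(-8)) = Mul(Mul(5, Pow(Add(5, 0), -1)), Mul(2, -8, Add(2, -8))) = Mul(Mul(5, Pow(5, -1)), Mul(2, -8, -6)) = Mul(Mul(5, Rational(1, 5)), 96) = Mul(1, 96) = 96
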